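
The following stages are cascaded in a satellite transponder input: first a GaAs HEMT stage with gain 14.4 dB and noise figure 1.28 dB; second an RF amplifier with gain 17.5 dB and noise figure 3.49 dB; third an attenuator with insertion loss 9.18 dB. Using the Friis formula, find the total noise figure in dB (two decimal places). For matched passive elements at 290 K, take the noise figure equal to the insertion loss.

1.44 dB

Convert to linear (a loss of L dB is a gain of −L dB): F_i = 10^(NF_i/10), G_i = 10^(G_i,dB/10)
  Stage 1: F_1 = 10^(1.28/10) = 1.343, G_1 = 10^(14.4/10) = 27.54
  Stage 2: F_2 = 10^(3.49/10) = 2.234, G_2 = 10^(17.5/10) = 56.23
  Stage 3: F_3 = 10^(9.18/10) = 8.279, G_3 = 10^(−9.18/10) = 0.1208
Friis cascade:
  F = 1.343 + (2.234 − 1)/27.54 + (8.279 − 1)/1549 = 1.392
NF = 10 log₁₀(1.392) = 1.44 dB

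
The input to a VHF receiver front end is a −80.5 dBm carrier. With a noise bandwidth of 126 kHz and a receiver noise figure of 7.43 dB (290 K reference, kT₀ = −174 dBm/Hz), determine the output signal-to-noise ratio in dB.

35.1 dB

Noise floor: N = −174 + 10 log₁₀(B) + NF
10 log₁₀(1.26×10⁵) = 51 dB
N = −174 + 51 + 7.43 = −115.57 dBm
SNR = P_sig − N = −80.5 − (−115.57) = 35.07 dB → 35.1 dB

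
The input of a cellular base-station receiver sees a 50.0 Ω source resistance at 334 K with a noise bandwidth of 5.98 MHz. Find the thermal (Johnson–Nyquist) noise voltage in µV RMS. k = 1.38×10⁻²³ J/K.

2.35 µV

V_n = √(4kTRB)
4kTRB = 4 × 1.38×10⁻²³ × 334 × 5.00×10¹ × 5.98×10⁶ = 5.51×10⁻¹² V²
V_n = √(5.51×10⁻¹²) = 2.35×10⁻⁶ V = 2.35 µV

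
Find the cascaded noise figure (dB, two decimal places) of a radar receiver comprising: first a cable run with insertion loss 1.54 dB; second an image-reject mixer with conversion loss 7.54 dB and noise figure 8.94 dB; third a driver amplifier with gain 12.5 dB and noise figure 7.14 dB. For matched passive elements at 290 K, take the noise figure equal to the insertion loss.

16.53 dB

Convert to linear (a loss of L dB is a gain of −L dB): F_i = 10^(NF_i/10), G_i = 10^(G_i,dB/10)
  Stage 1: F_1 = 10^(1.54/10) = 1.426, G_1 = 10^(−1.54/10) = 0.7015
  Stage 2: F_2 = 10^(8.94/10) = 7.834, G_2 = 10^(−7.54/10) = 0.1762
  Stage 3: F_3 = 10^(7.14/10) = 5.176, G_3 = 10^(12.5/10) = 17.78
Friis cascade:
  F = 1.426 + (7.834 − 1)/0.7015 + (5.176 − 1)/0.1236 = 44.96
NF = 10 log₁₀(44.96) = 16.53 dB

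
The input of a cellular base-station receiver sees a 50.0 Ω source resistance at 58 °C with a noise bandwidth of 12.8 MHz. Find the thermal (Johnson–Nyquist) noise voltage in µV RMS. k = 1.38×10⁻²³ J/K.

3.42 µV

T = 58 °C + 273.15 = 331.15 K
V_n = √(4kTRB)
4kTRB = 4 × 1.38×10⁻²³ × 331.15 × 5.00×10¹ × 1.28×10⁷ = 1.17×10⁻¹¹ V²
V_n = √(1.17×10⁻¹¹) = 3.42×10⁻⁶ V = 3.42 µV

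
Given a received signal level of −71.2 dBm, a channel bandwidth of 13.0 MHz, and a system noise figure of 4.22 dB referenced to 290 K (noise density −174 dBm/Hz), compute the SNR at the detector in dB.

Noise floor: N = −174 + 10 log₁₀(B) + NF
10 log₁₀(1.30×10⁷) = 71.14 dB
N = −174 + 71.14 + 4.22 = −98.64 dBm
SNR = P_sig − N = −71.2 − (−98.64) = 27.44 dB → 27.4 dB

27.4 dB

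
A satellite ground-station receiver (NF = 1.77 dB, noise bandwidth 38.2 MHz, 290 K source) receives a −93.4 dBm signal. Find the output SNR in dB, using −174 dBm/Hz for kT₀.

Noise floor: N = −174 + 10 log₁₀(B) + NF
10 log₁₀(3.82×10⁷) = 75.82 dB
N = −174 + 75.82 + 1.77 = −96.41 dBm
SNR = P_sig − N = −93.4 − (−96.41) = 3.01 dB → 3.0 dB

3.0 dB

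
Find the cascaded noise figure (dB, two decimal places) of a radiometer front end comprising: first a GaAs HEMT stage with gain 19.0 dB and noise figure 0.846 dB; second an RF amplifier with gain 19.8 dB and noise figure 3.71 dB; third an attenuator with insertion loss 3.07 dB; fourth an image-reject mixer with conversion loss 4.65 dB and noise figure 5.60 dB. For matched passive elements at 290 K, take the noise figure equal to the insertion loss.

Convert to linear (a loss of L dB is a gain of −L dB): F_i = 10^(NF_i/10), G_i = 10^(G_i,dB/10)
  Stage 1: F_1 = 10^(0.846/10) = 1.215, G_1 = 10^(19.0/10) = 79.43
  Stage 2: F_2 = 10^(3.71/10) = 2.350, G_2 = 10^(19.8/10) = 95.50
  Stage 3: F_3 = 10^(3.07/10) = 2.028, G_3 = 10^(−3.07/10) = 0.4932
  Stage 4: F_4 = 10^(5.60/10) = 3.631, G_4 = 10^(−4.65/10) = 0.3428
Friis cascade:
  F = 1.215 + (2.350 − 1)/79.43 + (2.028 − 1)/7586 + (3.631 − 1)/3741 = 1.233
NF = 10 log₁₀(1.233) = 0.91 dB

0.91 dB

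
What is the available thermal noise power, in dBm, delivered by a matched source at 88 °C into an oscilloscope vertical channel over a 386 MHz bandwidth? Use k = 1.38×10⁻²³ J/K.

T = 88 °C + 273.15 = 361.15 K
P_n = kTB = 1.38×10⁻²³ × 361.15 × 3.86×10⁸ = 1.92×10⁻¹² W
In dBm: 10 log₁₀(1.92×10⁻¹² / 10⁻³) = −87.2 dBm

−87.2 dBm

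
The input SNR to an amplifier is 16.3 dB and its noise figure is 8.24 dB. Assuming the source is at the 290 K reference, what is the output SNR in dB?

By definition F = SNR_in/SNR_out, so in dB: SNR_out = SNR_in − NF
SNR_out = 16.3 − 8.24 = 8.06 dB

8.06 dB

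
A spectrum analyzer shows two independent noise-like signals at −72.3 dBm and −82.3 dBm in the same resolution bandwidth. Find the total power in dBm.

Convert to linear, add, convert back:
P₁ = 5.89×10⁻¹¹ W, P₂ = 5.89×10⁻¹² W
P_tot = 6.48×10⁻¹¹ W → 10 log₁₀(P_tot / 10⁻³) = −71.9 dBm

−71.9 dBm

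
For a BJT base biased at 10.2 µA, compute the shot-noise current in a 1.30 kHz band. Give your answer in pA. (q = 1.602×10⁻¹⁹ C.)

I_n = √(2qI·B)
2qI·B = 2 × 1.602×10⁻¹⁹ × 1.02×10⁻⁵ × 1.30×10³ = 4.25×10⁻²¹ A²
I_n = √(4.25×10⁻²¹) = 6.52×10⁻¹¹ A = 65.2 pA

65.2 pA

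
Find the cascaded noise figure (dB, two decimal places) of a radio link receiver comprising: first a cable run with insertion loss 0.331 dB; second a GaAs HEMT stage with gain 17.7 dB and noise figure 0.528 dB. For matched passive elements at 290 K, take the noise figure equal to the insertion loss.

0.86 dB

Convert to linear (a loss of L dB is a gain of −L dB): F_i = 10^(NF_i/10), G_i = 10^(G_i,dB/10)
  Stage 1: F_1 = 10^(0.331/10) = 1.079, G_1 = 10^(−0.331/10) = 0.9266
  Stage 2: F_2 = 10^(0.528/10) = 1.129, G_2 = 10^(17.7/10) = 58.88
Friis cascade:
  F = 1.079 + (1.129 − 1)/0.9266 = 1.219
NF = 10 log₁₀(1.219) = 0.86 dB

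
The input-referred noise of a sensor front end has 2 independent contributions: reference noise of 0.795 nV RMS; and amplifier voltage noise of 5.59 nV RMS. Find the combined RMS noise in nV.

Uncorrelated sources add in power (mean-square): V_tot = √(ΣV_i²)
V_tot = √[(7.95×10⁻¹⁰)² + (5.59×10⁻⁹)²] = 5.65×10⁻⁹ V = 5.65 nV

5.65 nV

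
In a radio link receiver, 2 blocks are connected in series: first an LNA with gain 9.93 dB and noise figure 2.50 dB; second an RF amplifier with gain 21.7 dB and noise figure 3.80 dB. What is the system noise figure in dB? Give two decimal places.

2.83 dB

Convert to linear (a loss of L dB is a gain of −L dB): F_i = 10^(NF_i/10), G_i = 10^(G_i,dB/10)
  Stage 1: F_1 = 10^(2.50/10) = 1.778, G_1 = 10^(9.93/10) = 9.840
  Stage 2: F_2 = 10^(3.80/10) = 2.399, G_2 = 10^(21.7/10) = 147.9
Friis cascade:
  F = 1.778 + (2.399 − 1)/9.840 = 1.920
NF = 10 log₁₀(1.920) = 2.83 dB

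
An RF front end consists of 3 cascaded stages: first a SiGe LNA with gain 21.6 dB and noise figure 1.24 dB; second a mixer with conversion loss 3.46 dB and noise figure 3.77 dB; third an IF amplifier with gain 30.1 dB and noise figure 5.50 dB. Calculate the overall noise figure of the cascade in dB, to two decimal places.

Convert to linear (a loss of L dB is a gain of −L dB): F_i = 10^(NF_i/10), G_i = 10^(G_i,dB/10)
  Stage 1: F_1 = 10^(1.24/10) = 1.330, G_1 = 10^(21.6/10) = 144.5
  Stage 2: F_2 = 10^(3.77/10) = 2.382, G_2 = 10^(−3.46/10) = 0.4508
  Stage 3: F_3 = 10^(5.50/10) = 3.548, G_3 = 10^(30.1/10) = 1023
Friis cascade:
  F = 1.330 + (2.382 − 1)/144.5 + (3.548 − 1)/65.16 = 1.379
NF = 10 log₁₀(1.379) = 1.40 dB

1.40 dB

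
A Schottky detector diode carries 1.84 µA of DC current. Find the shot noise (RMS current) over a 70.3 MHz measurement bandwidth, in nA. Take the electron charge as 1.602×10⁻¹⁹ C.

6.44 nA

I_n = √(2qI·B)
2qI·B = 2 × 1.602×10⁻¹⁹ × 1.84×10⁻⁶ × 7.03×10⁷ = 4.14×10⁻¹⁷ A²
I_n = √(4.14×10⁻¹⁷) = 6.44×10⁻⁹ A = 6.44 nA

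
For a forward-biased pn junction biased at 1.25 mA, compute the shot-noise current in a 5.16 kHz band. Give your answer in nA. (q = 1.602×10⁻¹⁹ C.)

I_n = √(2qI·B)
2qI·B = 2 × 1.602×10⁻¹⁹ × 1.25×10⁻³ × 5.16×10³ = 2.07×10⁻¹⁸ A²
I_n = √(2.07×10⁻¹⁸) = 1.44×10⁻⁹ A = 1.44 nA

1.44 nA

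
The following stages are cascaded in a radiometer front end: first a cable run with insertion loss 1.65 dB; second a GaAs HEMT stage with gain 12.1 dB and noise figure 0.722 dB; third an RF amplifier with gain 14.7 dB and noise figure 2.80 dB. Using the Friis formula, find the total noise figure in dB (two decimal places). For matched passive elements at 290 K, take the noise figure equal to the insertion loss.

Convert to linear (a loss of L dB is a gain of −L dB): F_i = 10^(NF_i/10), G_i = 10^(G_i,dB/10)
  Stage 1: F_1 = 10^(1.65/10) = 1.462, G_1 = 10^(−1.65/10) = 0.6839
  Stage 2: F_2 = 10^(0.722/10) = 1.181, G_2 = 10^(12.1/10) = 16.22
  Stage 3: F_3 = 10^(2.80/10) = 1.905, G_3 = 10^(14.7/10) = 29.51
Friis cascade:
  F = 1.462 + (1.181 − 1)/0.6839 + (1.905 − 1)/11.09 = 1.808
NF = 10 log₁₀(1.808) = 2.57 dB

2.57 dB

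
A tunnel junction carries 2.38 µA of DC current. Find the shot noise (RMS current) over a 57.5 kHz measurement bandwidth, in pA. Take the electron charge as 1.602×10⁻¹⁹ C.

I_n = √(2qI·B)
2qI·B = 2 × 1.602×10⁻¹⁹ × 2.38×10⁻⁶ × 5.75×10⁴ = 4.38×10⁻²⁰ A²
I_n = √(4.38×10⁻²⁰) = 2.09×10⁻¹⁰ A = 209 pA

209 pA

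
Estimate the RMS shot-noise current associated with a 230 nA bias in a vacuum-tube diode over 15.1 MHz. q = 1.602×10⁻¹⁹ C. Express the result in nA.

1.05 nA

I_n = √(2qI·B)
2qI·B = 2 × 1.602×10⁻¹⁹ × 2.30×10⁻⁷ × 1.51×10⁷ = 1.11×10⁻¹⁸ A²
I_n = √(1.11×10⁻¹⁸) = 1.05×10⁻⁹ A = 1.05 nA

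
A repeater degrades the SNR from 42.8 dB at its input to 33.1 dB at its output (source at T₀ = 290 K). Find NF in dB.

NF (dB) = SNR_in(dB) − SNR_out(dB) when the source is at T₀
NF = 42.8 − 33.1 = 9.7 dB

9.7 dB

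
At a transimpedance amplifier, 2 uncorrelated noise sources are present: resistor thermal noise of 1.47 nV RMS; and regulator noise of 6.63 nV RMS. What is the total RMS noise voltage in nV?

6.79 nV

Uncorrelated sources add in power (mean-square): V_tot = √(ΣV_i²)
V_tot = √[(1.47×10⁻⁹)² + (6.63×10⁻⁹)²] = 6.79×10⁻⁹ V = 6.79 nV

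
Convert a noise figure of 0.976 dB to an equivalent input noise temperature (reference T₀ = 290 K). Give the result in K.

73.1 K

F = 10^(0.976/10) = 1.25199
T_e = (F − 1)·T₀ = (1.25199 − 1) × 290 = 73.1 K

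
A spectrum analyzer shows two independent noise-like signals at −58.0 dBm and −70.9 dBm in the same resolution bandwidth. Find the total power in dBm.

Convert to linear, add, convert back:
P₁ = 1.58×10⁻⁹ W, P₂ = 8.13×10⁻¹¹ W
P_tot = 1.67×10⁻⁹ W → 10 log₁₀(P_tot / 10⁻³) = −57.8 dBm

−57.8 dBm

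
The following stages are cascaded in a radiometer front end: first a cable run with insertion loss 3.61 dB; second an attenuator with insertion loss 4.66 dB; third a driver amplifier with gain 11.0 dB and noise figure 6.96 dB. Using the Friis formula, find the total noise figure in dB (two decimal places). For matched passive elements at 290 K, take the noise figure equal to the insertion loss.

15.23 dB

Convert to linear (a loss of L dB is a gain of −L dB): F_i = 10^(NF_i/10), G_i = 10^(G_i,dB/10)
  Stage 1: F_1 = 10^(3.61/10) = 2.296, G_1 = 10^(−3.61/10) = 0.4355
  Stage 2: F_2 = 10^(4.66/10) = 2.924, G_2 = 10^(−4.66/10) = 0.3420
  Stage 3: F_3 = 10^(6.96/10) = 4.966, G_3 = 10^(11.0/10) = 12.59
Friis cascade:
  F = 2.296 + (2.924 − 1)/0.4355 + (4.966 − 1)/0.1489 = 33.34
NF = 10 log₁₀(33.34) = 15.23 dB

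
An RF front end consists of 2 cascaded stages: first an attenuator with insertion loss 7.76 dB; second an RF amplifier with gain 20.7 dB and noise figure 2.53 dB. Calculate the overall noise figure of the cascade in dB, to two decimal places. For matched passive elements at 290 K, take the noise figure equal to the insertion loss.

Convert to linear (a loss of L dB is a gain of −L dB): F_i = 10^(NF_i/10), G_i = 10^(G_i,dB/10)
  Stage 1: F_1 = 10^(7.76/10) = 5.970, G_1 = 10^(−7.76/10) = 0.1675
  Stage 2: F_2 = 10^(2.53/10) = 1.791, G_2 = 10^(20.7/10) = 117.5
Friis cascade:
  F = 5.970 + (1.791 − 1)/0.1675 = 10.69
NF = 10 log₁₀(10.69) = 10.29 dB

10.29 dB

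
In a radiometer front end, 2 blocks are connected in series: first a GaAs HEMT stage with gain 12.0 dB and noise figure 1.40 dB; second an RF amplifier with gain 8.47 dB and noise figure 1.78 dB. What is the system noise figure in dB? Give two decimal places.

1.50 dB

Convert to linear (a loss of L dB is a gain of −L dB): F_i = 10^(NF_i/10), G_i = 10^(G_i,dB/10)
  Stage 1: F_1 = 10^(1.40/10) = 1.380, G_1 = 10^(12.0/10) = 15.85
  Stage 2: F_2 = 10^(1.78/10) = 1.507, G_2 = 10^(8.47/10) = 7.031
Friis cascade:
  F = 1.380 + (1.507 − 1)/15.85 = 1.412
NF = 10 log₁₀(1.412) = 1.50 dB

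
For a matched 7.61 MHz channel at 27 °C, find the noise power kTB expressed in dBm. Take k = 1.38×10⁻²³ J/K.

−105.0 dBm

T = 27 °C + 273.15 = 300.15 K
P_n = kTB = 1.38×10⁻²³ × 300.15 × 7.61×10⁶ = 3.15×10⁻¹⁴ W
In dBm: 10 log₁₀(3.15×10⁻¹⁴ / 10⁻³) = −105.0 dBm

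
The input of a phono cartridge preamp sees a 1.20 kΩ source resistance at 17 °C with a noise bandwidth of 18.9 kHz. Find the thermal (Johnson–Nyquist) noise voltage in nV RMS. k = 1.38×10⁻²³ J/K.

603 nV

T = 17 °C + 273.15 = 290.15 K
V_n = √(4kTRB)
4kTRB = 4 × 1.38×10⁻²³ × 290.15 × 1.20×10³ × 1.89×10⁴ = 3.63×10⁻¹³ V²
V_n = √(3.63×10⁻¹³) = 6.03×10⁻⁷ V = 603 nV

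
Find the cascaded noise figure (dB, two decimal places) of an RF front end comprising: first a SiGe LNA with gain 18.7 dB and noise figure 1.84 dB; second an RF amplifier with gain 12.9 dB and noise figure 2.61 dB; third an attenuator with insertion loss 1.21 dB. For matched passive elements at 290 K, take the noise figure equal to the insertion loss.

1.87 dB

Convert to linear (a loss of L dB is a gain of −L dB): F_i = 10^(NF_i/10), G_i = 10^(G_i,dB/10)
  Stage 1: F_1 = 10^(1.84/10) = 1.528, G_1 = 10^(18.7/10) = 74.13
  Stage 2: F_2 = 10^(2.61/10) = 1.824, G_2 = 10^(12.9/10) = 19.50
  Stage 3: F_3 = 10^(1.21/10) = 1.321, G_3 = 10^(−1.21/10) = 0.7568
Friis cascade:
  F = 1.528 + (1.824 − 1)/74.13 + (1.321 − 1)/1445 = 1.539
NF = 10 log₁₀(1.539) = 1.87 dB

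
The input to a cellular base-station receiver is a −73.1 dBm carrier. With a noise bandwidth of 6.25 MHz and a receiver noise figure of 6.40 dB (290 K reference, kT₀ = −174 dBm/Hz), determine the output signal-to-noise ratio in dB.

Noise floor: N = −174 + 10 log₁₀(B) + NF
10 log₁₀(6.25×10⁶) = 67.96 dB
N = −174 + 67.96 + 6.40 = −99.64 dBm
SNR = P_sig − N = −73.1 − (−99.64) = 26.54 dB → 26.5 dB

26.5 dB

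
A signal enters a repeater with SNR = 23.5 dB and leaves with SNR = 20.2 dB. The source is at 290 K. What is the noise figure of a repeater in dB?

NF (dB) = SNR_in(dB) − SNR_out(dB) when the source is at T₀
NF = 23.5 − 20.2 = 3.3 dB

3.3 dB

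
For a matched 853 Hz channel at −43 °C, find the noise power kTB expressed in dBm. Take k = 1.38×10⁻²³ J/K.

−145.7 dBm

T = −43 °C + 273.15 = 230.15 K
P_n = kTB = 1.38×10⁻²³ × 230.15 × 8.53×10² = 2.71×10⁻¹⁸ W
In dBm: 10 log₁₀(2.71×10⁻¹⁸ / 10⁻³) = −145.7 dBm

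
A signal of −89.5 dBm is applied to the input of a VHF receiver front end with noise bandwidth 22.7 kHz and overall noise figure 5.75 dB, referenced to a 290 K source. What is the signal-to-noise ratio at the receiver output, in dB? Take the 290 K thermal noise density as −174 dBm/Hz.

35.2 dB

Noise floor: N = −174 + 10 log₁₀(B) + NF
10 log₁₀(2.27×10⁴) = 43.56 dB
N = −174 + 43.56 + 5.75 = −124.69 dBm
SNR = P_sig − N = −89.5 − (−124.69) = 35.19 dB → 35.2 dB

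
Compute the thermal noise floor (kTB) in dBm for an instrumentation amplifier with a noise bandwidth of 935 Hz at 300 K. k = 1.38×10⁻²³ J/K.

P_n = kTB = 1.38×10⁻²³ × 300 × 9.35×10² = 3.87×10⁻¹⁸ W
In dBm: 10 log₁₀(3.87×10⁻¹⁸ / 10⁻³) = −144.1 dBm

−144.1 dBm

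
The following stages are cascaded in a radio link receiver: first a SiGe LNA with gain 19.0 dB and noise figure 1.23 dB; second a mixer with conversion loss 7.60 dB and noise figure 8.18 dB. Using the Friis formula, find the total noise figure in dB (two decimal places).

1.45 dB

Convert to linear (a loss of L dB is a gain of −L dB): F_i = 10^(NF_i/10), G_i = 10^(G_i,dB/10)
  Stage 1: F_1 = 10^(1.23/10) = 1.327, G_1 = 10^(19.0/10) = 79.43
  Stage 2: F_2 = 10^(8.18/10) = 6.577, G_2 = 10^(−7.60/10) = 0.1738
Friis cascade:
  F = 1.327 + (6.577 − 1)/79.43 = 1.398
NF = 10 log₁₀(1.398) = 1.45 dB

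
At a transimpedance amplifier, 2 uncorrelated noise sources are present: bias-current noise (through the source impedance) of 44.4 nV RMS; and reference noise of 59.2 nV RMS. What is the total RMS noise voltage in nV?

Uncorrelated sources add in power (mean-square): V_tot = √(ΣV_i²)
V_tot = √[(4.44×10⁻⁸)² + (5.92×10⁻⁸)²] = 7.40×10⁻⁸ V = 74.0 nV

74.0 nV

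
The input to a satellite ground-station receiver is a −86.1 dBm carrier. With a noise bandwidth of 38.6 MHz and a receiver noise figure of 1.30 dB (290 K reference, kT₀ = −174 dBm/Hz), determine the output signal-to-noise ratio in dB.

Noise floor: N = −174 + 10 log₁₀(B) + NF
10 log₁₀(3.86×10⁷) = 75.87 dB
N = −174 + 75.87 + 1.30 = −96.83 dBm
SNR = P_sig − N = −86.1 − (−96.83) = 10.73 dB → 10.7 dB

10.7 dB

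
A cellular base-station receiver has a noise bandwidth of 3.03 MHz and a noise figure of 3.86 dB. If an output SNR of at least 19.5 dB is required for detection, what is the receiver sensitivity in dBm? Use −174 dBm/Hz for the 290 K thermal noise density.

Sensitivity = −174 + 10 log₁₀(B) + NF + SNR_min
= −174 + 64.81 + 3.86 + 19.5
= −85.83 dBm → −85.8 dBm

−85.8 dBm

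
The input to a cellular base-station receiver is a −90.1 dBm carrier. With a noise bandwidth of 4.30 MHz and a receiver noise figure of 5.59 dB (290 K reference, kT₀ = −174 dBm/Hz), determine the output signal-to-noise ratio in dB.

12.0 dB

Noise floor: N = −174 + 10 log₁₀(B) + NF
10 log₁₀(4.30×10⁶) = 66.33 dB
N = −174 + 66.33 + 5.59 = −102.08 dBm
SNR = P_sig − N = −90.1 − (−102.08) = 11.98 dB → 12.0 dB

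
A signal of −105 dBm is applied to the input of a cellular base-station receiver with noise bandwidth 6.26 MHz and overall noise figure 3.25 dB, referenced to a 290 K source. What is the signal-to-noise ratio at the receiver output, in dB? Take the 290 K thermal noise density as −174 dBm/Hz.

Noise floor: N = −174 + 10 log₁₀(B) + NF
10 log₁₀(6.26×10⁶) = 67.97 dB
N = −174 + 67.97 + 3.25 = −102.78 dBm
SNR = P_sig − N = −105 − (−102.78) = −2.22 dB → −2.2 dB

−2.2 dB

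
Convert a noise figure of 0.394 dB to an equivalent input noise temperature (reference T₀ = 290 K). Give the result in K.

F = 10^(0.394/10) = 1.09496
T_e = (F − 1)·T₀ = (1.09496 − 1) × 290 = 27.5 K

27.5 K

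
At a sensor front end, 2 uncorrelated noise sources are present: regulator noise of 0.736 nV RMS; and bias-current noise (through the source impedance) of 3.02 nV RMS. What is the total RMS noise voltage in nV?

Uncorrelated sources add in power (mean-square): V_tot = √(ΣV_i²)
V_tot = √[(7.36×10⁻¹⁰)² + (3.02×10⁻⁹)²] = 3.11×10⁻⁹ V = 3.11 nV

3.11 nV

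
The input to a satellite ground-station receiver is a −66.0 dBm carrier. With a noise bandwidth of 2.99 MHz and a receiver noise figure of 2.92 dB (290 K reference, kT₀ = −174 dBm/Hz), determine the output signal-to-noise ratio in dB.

40.3 dB

Noise floor: N = −174 + 10 log₁₀(B) + NF
10 log₁₀(2.99×10⁶) = 64.76 dB
N = −174 + 64.76 + 2.92 = −106.32 dBm
SNR = P_sig − N = −66.0 − (−106.32) = 40.32 dB → 40.3 dB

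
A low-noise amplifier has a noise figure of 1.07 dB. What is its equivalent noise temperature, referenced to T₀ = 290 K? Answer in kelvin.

F = 10^(1.07/10) = 1.27938
T_e = (F − 1)·T₀ = (1.27938 − 1) × 290 = 81.0 K

81.0 K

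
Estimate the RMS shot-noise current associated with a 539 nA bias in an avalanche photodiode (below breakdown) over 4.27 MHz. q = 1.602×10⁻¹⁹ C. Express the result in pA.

I_n = √(2qI·B)
2qI·B = 2 × 1.602×10⁻¹⁹ × 5.39×10⁻⁷ × 4.27×10⁶ = 7.37×10⁻¹⁹ A²
I_n = √(7.37×10⁻¹⁹) = 8.59×10⁻¹⁰ A = 859 pA

859 pA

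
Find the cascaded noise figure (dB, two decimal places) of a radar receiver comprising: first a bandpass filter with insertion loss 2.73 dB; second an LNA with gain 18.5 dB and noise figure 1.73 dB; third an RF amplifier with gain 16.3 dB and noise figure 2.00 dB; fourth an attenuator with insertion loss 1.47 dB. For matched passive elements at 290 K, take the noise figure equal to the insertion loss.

4.48 dB

Convert to linear (a loss of L dB is a gain of −L dB): F_i = 10^(NF_i/10), G_i = 10^(G_i,dB/10)
  Stage 1: F_1 = 10^(2.73/10) = 1.875, G_1 = 10^(−2.73/10) = 0.5333
  Stage 2: F_2 = 10^(1.73/10) = 1.489, G_2 = 10^(18.5/10) = 70.79
  Stage 3: F_3 = 10^(2.00/10) = 1.585, G_3 = 10^(16.3/10) = 42.66
  Stage 4: F_4 = 10^(1.47/10) = 1.403, G_4 = 10^(−1.47/10) = 0.7129
Friis cascade:
  F = 1.875 + (1.489 − 1)/0.5333 + (1.585 − 1)/37.76 + (1.403 − 1)/1611 = 2.808
NF = 10 log₁₀(2.808) = 4.48 dB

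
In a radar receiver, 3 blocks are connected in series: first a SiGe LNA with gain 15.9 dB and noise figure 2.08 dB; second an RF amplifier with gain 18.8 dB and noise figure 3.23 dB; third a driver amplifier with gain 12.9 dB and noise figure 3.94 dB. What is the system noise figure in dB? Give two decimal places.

Convert to linear (a loss of L dB is a gain of −L dB): F_i = 10^(NF_i/10), G_i = 10^(G_i,dB/10)
  Stage 1: F_1 = 10^(2.08/10) = 1.614, G_1 = 10^(15.9/10) = 38.90
  Stage 2: F_2 = 10^(3.23/10) = 2.104, G_2 = 10^(18.8/10) = 75.86
  Stage 3: F_3 = 10^(3.94/10) = 2.477, G_3 = 10^(12.9/10) = 19.50
Friis cascade:
  F = 1.614 + (2.104 − 1)/38.90 + (2.477 − 1)/2951 = 1.643
NF = 10 log₁₀(1.643) = 2.16 dB

2.16 dB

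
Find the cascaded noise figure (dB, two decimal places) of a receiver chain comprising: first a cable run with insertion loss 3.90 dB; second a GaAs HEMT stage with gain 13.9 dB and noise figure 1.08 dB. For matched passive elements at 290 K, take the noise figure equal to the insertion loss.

4.98 dB

Convert to linear (a loss of L dB is a gain of −L dB): F_i = 10^(NF_i/10), G_i = 10^(G_i,dB/10)
  Stage 1: F_1 = 10^(3.90/10) = 2.455, G_1 = 10^(−3.90/10) = 0.4074
  Stage 2: F_2 = 10^(1.08/10) = 1.282, G_2 = 10^(13.9/10) = 24.55
Friis cascade:
  F = 2.455 + (1.282 − 1)/0.4074 = 3.148
NF = 10 log₁₀(3.148) = 4.98 dB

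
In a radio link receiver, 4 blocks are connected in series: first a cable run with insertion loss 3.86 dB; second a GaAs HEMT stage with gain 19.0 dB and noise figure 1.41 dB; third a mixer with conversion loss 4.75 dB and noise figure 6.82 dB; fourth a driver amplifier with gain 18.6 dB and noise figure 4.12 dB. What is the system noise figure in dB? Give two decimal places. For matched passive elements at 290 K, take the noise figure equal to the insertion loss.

Convert to linear (a loss of L dB is a gain of −L dB): F_i = 10^(NF_i/10), G_i = 10^(G_i,dB/10)
  Stage 1: F_1 = 10^(3.86/10) = 2.432, G_1 = 10^(−3.86/10) = 0.4111
  Stage 2: F_2 = 10^(1.41/10) = 1.384, G_2 = 10^(19.0/10) = 79.43
  Stage 3: F_3 = 10^(6.82/10) = 4.808, G_3 = 10^(−4.75/10) = 0.3350
  Stage 4: F_4 = 10^(4.12/10) = 2.582, G_4 = 10^(18.6/10) = 72.44
Friis cascade:
  F = 2.432 + (1.384 − 1)/0.4111 + (4.808 − 1)/32.66 + (2.582 − 1)/10.94 = 3.626
NF = 10 log₁₀(3.626) = 5.59 dB

5.59 dB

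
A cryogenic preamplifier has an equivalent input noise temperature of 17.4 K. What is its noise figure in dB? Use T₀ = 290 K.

0.253 dB

F = 1 + T_e/T₀ = 1 + 17.4/290 = 1.06
NF = 10 log₁₀(1.06) = 0.253 dB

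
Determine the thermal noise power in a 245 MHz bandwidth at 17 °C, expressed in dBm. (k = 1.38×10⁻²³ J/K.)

−90.1 dBm

T = 17 °C + 273.15 = 290.15 K
P_n = kTB = 1.38×10⁻²³ × 290.15 × 2.45×10⁸ = 9.81×10⁻¹³ W
In dBm: 10 log₁₀(9.81×10⁻¹³ / 10⁻³) = −90.1 dBm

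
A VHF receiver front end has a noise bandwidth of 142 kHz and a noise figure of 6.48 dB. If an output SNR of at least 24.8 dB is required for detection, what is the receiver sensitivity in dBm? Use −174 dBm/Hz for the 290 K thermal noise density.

−91.2 dBm

Sensitivity = −174 + 10 log₁₀(B) + NF + SNR_min
= −174 + 51.52 + 6.48 + 24.8
= −91.20 dBm → −91.2 dBm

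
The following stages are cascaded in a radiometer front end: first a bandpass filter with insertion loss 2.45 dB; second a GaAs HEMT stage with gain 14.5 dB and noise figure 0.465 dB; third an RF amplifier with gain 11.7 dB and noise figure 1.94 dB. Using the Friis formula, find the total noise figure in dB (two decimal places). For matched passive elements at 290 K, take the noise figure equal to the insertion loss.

Convert to linear (a loss of L dB is a gain of −L dB): F_i = 10^(NF_i/10), G_i = 10^(G_i,dB/10)
  Stage 1: F_1 = 10^(2.45/10) = 1.758, G_1 = 10^(−2.45/10) = 0.5689
  Stage 2: F_2 = 10^(0.465/10) = 1.113, G_2 = 10^(14.5/10) = 28.18
  Stage 3: F_3 = 10^(1.94/10) = 1.563, G_3 = 10^(11.7/10) = 14.79
Friis cascade:
  F = 1.758 + (1.113 − 1)/0.5689 + (1.563 − 1)/16.03 = 1.992
NF = 10 log₁₀(1.992) = 2.99 dB

2.99 dB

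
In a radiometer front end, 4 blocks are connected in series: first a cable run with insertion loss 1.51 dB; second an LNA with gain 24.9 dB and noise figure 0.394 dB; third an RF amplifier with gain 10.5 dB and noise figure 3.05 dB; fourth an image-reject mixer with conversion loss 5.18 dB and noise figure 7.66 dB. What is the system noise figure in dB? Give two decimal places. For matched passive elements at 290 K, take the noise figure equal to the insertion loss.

Convert to linear (a loss of L dB is a gain of −L dB): F_i = 10^(NF_i/10), G_i = 10^(G_i,dB/10)
  Stage 1: F_1 = 10^(1.51/10) = 1.416, G_1 = 10^(−1.51/10) = 0.7063
  Stage 2: F_2 = 10^(0.394/10) = 1.095, G_2 = 10^(24.9/10) = 309.0
  Stage 3: F_3 = 10^(3.05/10) = 2.018, G_3 = 10^(10.5/10) = 11.22
  Stage 4: F_4 = 10^(7.66/10) = 5.834, G_4 = 10^(−5.18/10) = 0.3034
Friis cascade:
  F = 1.416 + (1.095 − 1)/0.7063 + (2.018 − 1)/218.3 + (5.834 − 1)/2449 = 1.557
NF = 10 log₁₀(1.557) = 1.92 dB

1.92 dB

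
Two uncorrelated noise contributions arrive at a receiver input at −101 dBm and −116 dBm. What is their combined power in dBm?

−100.9 dBm

Convert to linear, add, convert back:
P₁ = 7.94×10⁻¹⁴ W, P₂ = 2.51×10⁻¹⁵ W
P_tot = 8.19×10⁻¹⁴ W → 10 log₁₀(P_tot / 10⁻³) = −100.9 dBm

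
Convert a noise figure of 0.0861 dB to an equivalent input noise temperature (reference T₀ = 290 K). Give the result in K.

F = 10^(0.0861/10) = 1.02002
T_e = (F − 1)·T₀ = (1.02002 − 1) × 290 = 5.81 K

5.81 K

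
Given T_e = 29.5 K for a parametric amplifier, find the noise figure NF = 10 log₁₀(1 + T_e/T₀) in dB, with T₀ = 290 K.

F = 1 + T_e/T₀ = 1 + 29.5/290 = 1.10172
NF = 10 log₁₀(1.10172) = 0.421 dB

0.421 dB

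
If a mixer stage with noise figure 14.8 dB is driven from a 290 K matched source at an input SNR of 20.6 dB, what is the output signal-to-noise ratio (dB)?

By definition F = SNR_in/SNR_out, so in dB: SNR_out = SNR_in − NF
SNR_out = 20.6 − 14.8 = 5.8 dB

5.8 dB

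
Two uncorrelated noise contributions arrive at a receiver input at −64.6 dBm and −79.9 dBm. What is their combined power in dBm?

Convert to linear, add, convert back:
P₁ = 3.47×10⁻¹⁰ W, P₂ = 1.02×10⁻¹¹ W
P_tot = 3.57×10⁻¹⁰ W → 10 log₁₀(P_tot / 10⁻³) = −64.5 dBm

−64.5 dBm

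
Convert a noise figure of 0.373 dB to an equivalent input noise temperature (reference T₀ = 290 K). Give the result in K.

F = 10^(0.373/10) = 1.08968
T_e = (F − 1)·T₀ = (1.08968 − 1) × 290 = 26.0 K

26.0 K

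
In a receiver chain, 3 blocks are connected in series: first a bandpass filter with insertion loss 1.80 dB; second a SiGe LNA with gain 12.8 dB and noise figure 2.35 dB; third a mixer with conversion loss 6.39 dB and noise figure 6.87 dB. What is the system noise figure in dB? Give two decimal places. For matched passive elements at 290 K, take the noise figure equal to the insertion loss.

Convert to linear (a loss of L dB is a gain of −L dB): F_i = 10^(NF_i/10), G_i = 10^(G_i,dB/10)
  Stage 1: F_1 = 10^(1.80/10) = 1.514, G_1 = 10^(−1.80/10) = 0.6607
  Stage 2: F_2 = 10^(2.35/10) = 1.718, G_2 = 10^(12.8/10) = 19.05
  Stage 3: F_3 = 10^(6.87/10) = 4.864, G_3 = 10^(−6.39/10) = 0.2296
Friis cascade:
  F = 1.514 + (1.718 − 1)/0.6607 + (4.864 − 1)/12.59 = 2.907
NF = 10 log₁₀(2.907) = 4.63 dB

4.63 dB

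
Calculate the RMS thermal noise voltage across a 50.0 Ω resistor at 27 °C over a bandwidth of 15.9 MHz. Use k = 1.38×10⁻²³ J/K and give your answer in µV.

T = 27 °C + 273.15 = 300.15 K
V_n = √(4kTRB)
4kTRB = 4 × 1.38×10⁻²³ × 300.15 × 5.00×10¹ × 1.59×10⁷ = 1.32×10⁻¹¹ V²
V_n = √(1.32×10⁻¹¹) = 3.63×10⁻⁶ V = 3.63 µV

3.63 µV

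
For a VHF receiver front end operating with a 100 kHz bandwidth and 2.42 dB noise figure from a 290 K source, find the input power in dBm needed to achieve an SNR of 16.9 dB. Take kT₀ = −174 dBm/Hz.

−104.7 dBm

Sensitivity = −174 + 10 log₁₀(B) + NF + SNR_min
= −174 + 50 + 2.42 + 16.9
= −104.68 dBm → −104.7 dBm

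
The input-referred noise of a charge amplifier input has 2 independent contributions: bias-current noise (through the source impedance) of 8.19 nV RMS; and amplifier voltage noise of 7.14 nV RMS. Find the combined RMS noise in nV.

10.9 nV

Uncorrelated sources add in power (mean-square): V_tot = √(ΣV_i²)
V_tot = √[(8.19×10⁻⁹)² + (7.14×10⁻⁹)²] = 1.09×10⁻⁸ V = 10.9 nV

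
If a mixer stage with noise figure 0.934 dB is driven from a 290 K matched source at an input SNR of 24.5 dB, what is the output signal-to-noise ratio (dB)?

23.566 dB

By definition F = SNR_in/SNR_out, so in dB: SNR_out = SNR_in − NF
SNR_out = 24.5 − 0.934 = 23.566 dB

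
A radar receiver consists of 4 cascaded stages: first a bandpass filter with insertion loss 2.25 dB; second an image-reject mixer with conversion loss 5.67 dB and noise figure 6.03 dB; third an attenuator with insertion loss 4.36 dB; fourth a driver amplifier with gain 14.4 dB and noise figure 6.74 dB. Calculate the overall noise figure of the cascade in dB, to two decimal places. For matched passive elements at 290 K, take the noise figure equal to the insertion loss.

Convert to linear (a loss of L dB is a gain of −L dB): F_i = 10^(NF_i/10), G_i = 10^(G_i,dB/10)
  Stage 1: F_1 = 10^(2.25/10) = 1.679, G_1 = 10^(−2.25/10) = 0.5957
  Stage 2: F_2 = 10^(6.03/10) = 4.009, G_2 = 10^(−5.67/10) = 0.2710
  Stage 3: F_3 = 10^(4.36/10) = 2.729, G_3 = 10^(−4.36/10) = 0.3664
  Stage 4: F_4 = 10^(6.74/10) = 4.721, G_4 = 10^(14.4/10) = 27.54
Friis cascade:
  F = 1.679 + (4.009 − 1)/0.5957 + (2.729 − 1)/0.1614 + (4.721 − 1)/0.05916 = 80.33
NF = 10 log₁₀(80.33) = 19.05 dB

19.05 dB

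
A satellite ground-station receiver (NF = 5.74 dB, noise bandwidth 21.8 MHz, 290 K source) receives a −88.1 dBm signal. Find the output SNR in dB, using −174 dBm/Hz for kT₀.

Noise floor: N = −174 + 10 log₁₀(B) + NF
10 log₁₀(2.18×10⁷) = 73.38 dB
N = −174 + 73.38 + 5.74 = −94.88 dBm
SNR = P_sig − N = −88.1 − (−94.88) = 6.78 dB → 6.8 dB

6.8 dB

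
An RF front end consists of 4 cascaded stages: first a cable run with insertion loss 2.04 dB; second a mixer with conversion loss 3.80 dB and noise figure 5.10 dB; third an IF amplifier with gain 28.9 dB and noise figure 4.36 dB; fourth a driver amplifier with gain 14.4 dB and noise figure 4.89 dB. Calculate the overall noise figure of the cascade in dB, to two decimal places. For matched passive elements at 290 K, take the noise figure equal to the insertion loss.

10.73 dB

Convert to linear (a loss of L dB is a gain of −L dB): F_i = 10^(NF_i/10), G_i = 10^(G_i,dB/10)
  Stage 1: F_1 = 10^(2.04/10) = 1.600, G_1 = 10^(−2.04/10) = 0.6252
  Stage 2: F_2 = 10^(5.10/10) = 3.236, G_2 = 10^(−3.80/10) = 0.4169
  Stage 3: F_3 = 10^(4.36/10) = 2.729, G_3 = 10^(28.9/10) = 776.2
  Stage 4: F_4 = 10^(4.89/10) = 3.083, G_4 = 10^(14.4/10) = 27.54
Friis cascade:
  F = 1.600 + (3.236 − 1)/0.6252 + (2.729 − 1)/0.2606 + (3.083 − 1)/202.3 = 11.82
NF = 10 log₁₀(11.82) = 10.73 dB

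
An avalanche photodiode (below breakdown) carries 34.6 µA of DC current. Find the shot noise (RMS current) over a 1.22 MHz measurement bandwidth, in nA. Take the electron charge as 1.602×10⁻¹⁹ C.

I_n = √(2qI·B)
2qI·B = 2 × 1.602×10⁻¹⁹ × 3.46×10⁻⁵ × 1.22×10⁶ = 1.35×10⁻¹⁷ A²
I_n = √(1.35×10⁻¹⁷) = 3.68×10⁻⁹ A = 3.68 nA

3.68 nA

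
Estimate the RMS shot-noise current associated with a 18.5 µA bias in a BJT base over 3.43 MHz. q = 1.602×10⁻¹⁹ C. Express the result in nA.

4.51 nA

I_n = √(2qI·B)
2qI·B = 2 × 1.602×10⁻¹⁹ × 1.85×10⁻⁵ × 3.43×10⁶ = 2.03×10⁻¹⁷ A²
I_n = √(2.03×10⁻¹⁷) = 4.51×10⁻⁹ A = 4.51 nA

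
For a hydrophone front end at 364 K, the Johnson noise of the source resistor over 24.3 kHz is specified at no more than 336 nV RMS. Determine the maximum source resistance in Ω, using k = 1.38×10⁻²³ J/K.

Johnson–Nyquist: V_n = √(4kTRB) ⇒ R = V_n² / (4kTB)
4kTB = 4 × 1.38×10⁻²³ × 364 × 2.43×10⁴ = 4.88×10⁻¹⁶
R = (3.36×10⁻⁷)² / 4.88×10⁻¹⁶ = 2.31×10² Ω = 231 Ω

231 Ω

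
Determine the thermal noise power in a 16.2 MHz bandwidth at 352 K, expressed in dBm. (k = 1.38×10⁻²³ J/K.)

P_n = kTB = 1.38×10⁻²³ × 352 × 1.62×10⁷ = 7.87×10⁻¹⁴ W
In dBm: 10 log₁₀(7.87×10⁻¹⁴ / 10⁻³) = −101.0 dBm

−101.0 dBm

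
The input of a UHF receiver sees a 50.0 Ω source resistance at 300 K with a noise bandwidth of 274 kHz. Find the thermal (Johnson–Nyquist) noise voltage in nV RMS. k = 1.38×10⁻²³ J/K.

476 nV

V_n = √(4kTRB)
4kTRB = 4 × 1.38×10⁻²³ × 300 × 5.00×10¹ × 2.74×10⁵ = 2.27×10⁻¹³ V²
V_n = √(2.27×10⁻¹³) = 4.76×10⁻⁷ V = 476 nV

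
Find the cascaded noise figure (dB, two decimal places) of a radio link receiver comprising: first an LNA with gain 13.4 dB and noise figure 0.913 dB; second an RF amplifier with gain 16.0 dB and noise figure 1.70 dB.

0.99 dB

Convert to linear (a loss of L dB is a gain of −L dB): F_i = 10^(NF_i/10), G_i = 10^(G_i,dB/10)
  Stage 1: F_1 = 10^(0.913/10) = 1.234, G_1 = 10^(13.4/10) = 21.88
  Stage 2: F_2 = 10^(1.70/10) = 1.479, G_2 = 10^(16.0/10) = 39.81
Friis cascade:
  F = 1.234 + (1.479 − 1)/21.88 = 1.256
NF = 10 log₁₀(1.256) = 0.99 dB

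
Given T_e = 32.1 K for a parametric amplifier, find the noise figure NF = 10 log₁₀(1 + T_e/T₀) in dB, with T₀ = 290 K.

0.456 dB

F = 1 + T_e/T₀ = 1 + 32.1/290 = 1.11069
NF = 10 log₁₀(1.11069) = 0.456 dB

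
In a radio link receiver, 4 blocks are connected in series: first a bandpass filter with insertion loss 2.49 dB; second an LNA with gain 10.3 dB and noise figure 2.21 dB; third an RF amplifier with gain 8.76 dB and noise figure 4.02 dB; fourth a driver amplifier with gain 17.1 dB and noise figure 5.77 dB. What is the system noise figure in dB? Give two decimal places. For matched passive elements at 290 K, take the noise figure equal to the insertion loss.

Convert to linear (a loss of L dB is a gain of −L dB): F_i = 10^(NF_i/10), G_i = 10^(G_i,dB/10)
  Stage 1: F_1 = 10^(2.49/10) = 1.774, G_1 = 10^(−2.49/10) = 0.5636
  Stage 2: F_2 = 10^(2.21/10) = 1.663, G_2 = 10^(10.3/10) = 10.72
  Stage 3: F_3 = 10^(4.02/10) = 2.523, G_3 = 10^(8.76/10) = 7.516
  Stage 4: F_4 = 10^(5.77/10) = 3.776, G_4 = 10^(17.1/10) = 51.29
Friis cascade:
  F = 1.774 + (1.663 − 1)/0.5636 + (2.523 − 1)/6.039 + (3.776 − 1)/45.39 = 3.265
NF = 10 log₁₀(3.265) = 5.14 dB

5.14 dB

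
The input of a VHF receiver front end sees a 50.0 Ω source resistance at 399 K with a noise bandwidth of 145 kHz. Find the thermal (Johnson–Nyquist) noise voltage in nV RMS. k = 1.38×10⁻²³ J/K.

V_n = √(4kTRB)
4kTRB = 4 × 1.38×10⁻²³ × 399 × 5.00×10¹ × 1.45×10⁵ = 1.60×10⁻¹³ V²
V_n = √(1.60×10⁻¹³) = 4.00×10⁻⁷ V = 400 nV

400 nV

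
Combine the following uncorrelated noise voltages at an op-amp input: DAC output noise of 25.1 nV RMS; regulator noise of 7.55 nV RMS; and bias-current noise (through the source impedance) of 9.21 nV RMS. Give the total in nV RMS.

27.8 nV

Uncorrelated sources add in power (mean-square): V_tot = √(ΣV_i²)
V_tot = √[(2.51×10⁻⁸)² + (7.55×10⁻⁹)² + (9.21×10⁻⁹)²] = 2.78×10⁻⁸ V = 27.8 nV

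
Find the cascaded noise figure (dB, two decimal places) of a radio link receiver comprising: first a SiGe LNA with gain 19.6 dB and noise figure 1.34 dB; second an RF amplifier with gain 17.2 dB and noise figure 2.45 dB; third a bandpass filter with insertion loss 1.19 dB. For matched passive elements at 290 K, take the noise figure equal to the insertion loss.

Convert to linear (a loss of L dB is a gain of −L dB): F_i = 10^(NF_i/10), G_i = 10^(G_i,dB/10)
  Stage 1: F_1 = 10^(1.34/10) = 1.361, G_1 = 10^(19.6/10) = 91.20
  Stage 2: F_2 = 10^(2.45/10) = 1.758, G_2 = 10^(17.2/10) = 52.48
  Stage 3: F_3 = 10^(1.19/10) = 1.315, G_3 = 10^(−1.19/10) = 0.7603
Friis cascade:
  F = 1.361 + (1.758 − 1)/91.20 + (1.315 − 1)/4786 = 1.370
NF = 10 log₁₀(1.370) = 1.37 dB

1.37 dB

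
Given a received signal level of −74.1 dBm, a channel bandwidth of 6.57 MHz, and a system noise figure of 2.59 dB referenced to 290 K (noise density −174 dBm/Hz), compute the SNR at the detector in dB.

Noise floor: N = −174 + 10 log₁₀(B) + NF
10 log₁₀(6.57×10⁶) = 68.18 dB
N = −174 + 68.18 + 2.59 = −103.23 dBm
SNR = P_sig − N = −74.1 − (−103.23) = 29.13 dB → 29.1 dB

29.1 dB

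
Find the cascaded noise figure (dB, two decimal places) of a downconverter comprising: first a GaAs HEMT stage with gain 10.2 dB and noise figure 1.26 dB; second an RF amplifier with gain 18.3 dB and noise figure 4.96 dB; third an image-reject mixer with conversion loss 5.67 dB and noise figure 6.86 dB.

Convert to linear (a loss of L dB is a gain of −L dB): F_i = 10^(NF_i/10), G_i = 10^(G_i,dB/10)
  Stage 1: F_1 = 10^(1.26/10) = 1.337, G_1 = 10^(10.2/10) = 10.47
  Stage 2: F_2 = 10^(4.96/10) = 3.133, G_2 = 10^(18.3/10) = 67.61
  Stage 3: F_3 = 10^(6.86/10) = 4.853, G_3 = 10^(−5.67/10) = 0.2710
Friis cascade:
  F = 1.337 + (3.133 − 1)/10.47 + (4.853 − 1)/707.9 = 1.546
NF = 10 log₁₀(1.546) = 1.89 dB

1.89 dB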